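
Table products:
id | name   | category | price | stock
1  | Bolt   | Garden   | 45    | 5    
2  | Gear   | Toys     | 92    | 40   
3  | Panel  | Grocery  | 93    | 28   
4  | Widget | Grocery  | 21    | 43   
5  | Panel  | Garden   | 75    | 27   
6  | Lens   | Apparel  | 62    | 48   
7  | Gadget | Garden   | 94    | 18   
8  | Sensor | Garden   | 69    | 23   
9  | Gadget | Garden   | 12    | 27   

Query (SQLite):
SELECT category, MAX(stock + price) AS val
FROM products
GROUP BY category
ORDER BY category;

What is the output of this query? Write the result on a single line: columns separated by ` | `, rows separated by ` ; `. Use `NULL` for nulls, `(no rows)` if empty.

For each row compute stock + price.
Group by category; take MAX of the expression per group.
  Apparel: ids {6} → MAX(stock + price)=110
  Garden: ids {1, 5, 7, 8, 9} → MAX(stock + price)=112
  Grocery: ids {3, 4} → MAX(stock + price)=121
  Toys: ids {2} → MAX(stock + price)=132

Apparel | 110 ; Garden | 112 ; Grocery | 121 ; Toys | 132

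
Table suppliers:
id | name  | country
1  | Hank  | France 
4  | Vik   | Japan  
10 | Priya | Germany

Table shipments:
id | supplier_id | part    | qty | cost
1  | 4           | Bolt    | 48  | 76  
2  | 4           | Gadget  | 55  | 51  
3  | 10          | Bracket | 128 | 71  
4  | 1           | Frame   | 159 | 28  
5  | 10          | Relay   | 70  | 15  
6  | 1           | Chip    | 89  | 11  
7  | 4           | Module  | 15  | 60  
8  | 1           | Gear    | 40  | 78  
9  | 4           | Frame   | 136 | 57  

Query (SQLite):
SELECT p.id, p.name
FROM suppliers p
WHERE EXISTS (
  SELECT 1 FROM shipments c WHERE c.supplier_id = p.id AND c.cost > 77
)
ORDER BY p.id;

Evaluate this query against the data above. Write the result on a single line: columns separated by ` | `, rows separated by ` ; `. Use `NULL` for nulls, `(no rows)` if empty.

1 | Hank

For each suppliers row, check whether any shipments with matching supplier_id has cost > 77.
Keep rows where that is true.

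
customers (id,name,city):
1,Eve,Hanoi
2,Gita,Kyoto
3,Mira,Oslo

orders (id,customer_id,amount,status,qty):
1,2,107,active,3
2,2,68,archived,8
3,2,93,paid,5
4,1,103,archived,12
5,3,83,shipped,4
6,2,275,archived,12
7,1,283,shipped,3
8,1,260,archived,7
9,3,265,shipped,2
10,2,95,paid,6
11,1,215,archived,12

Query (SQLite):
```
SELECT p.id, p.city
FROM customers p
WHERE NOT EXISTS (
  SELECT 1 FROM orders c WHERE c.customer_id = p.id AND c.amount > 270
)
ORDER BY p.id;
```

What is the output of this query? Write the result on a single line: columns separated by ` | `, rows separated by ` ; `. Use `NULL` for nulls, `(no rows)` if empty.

3 | Oslo

For each customers row, check whether any orders with matching customer_id has amount > 270.
Keep rows where that is false.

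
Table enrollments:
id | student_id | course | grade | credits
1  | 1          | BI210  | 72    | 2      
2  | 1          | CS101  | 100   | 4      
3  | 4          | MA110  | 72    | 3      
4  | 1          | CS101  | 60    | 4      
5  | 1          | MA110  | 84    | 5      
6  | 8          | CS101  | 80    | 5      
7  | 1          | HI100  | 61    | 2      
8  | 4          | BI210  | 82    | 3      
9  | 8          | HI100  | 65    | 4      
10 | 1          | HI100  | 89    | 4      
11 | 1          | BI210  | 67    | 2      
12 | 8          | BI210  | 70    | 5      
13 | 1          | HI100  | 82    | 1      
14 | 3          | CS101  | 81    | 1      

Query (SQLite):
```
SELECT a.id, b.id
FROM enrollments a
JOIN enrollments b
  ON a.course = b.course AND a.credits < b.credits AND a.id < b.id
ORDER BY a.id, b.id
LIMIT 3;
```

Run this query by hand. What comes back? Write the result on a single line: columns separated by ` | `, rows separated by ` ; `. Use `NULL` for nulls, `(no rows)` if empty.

Pairs (a,b) with same course, a.credits < b.credits, a.id < b.id.
course groups: BI210:{1,8,11,12} CS101:{2,4,6,14} HI100:{7,9,10,13} MA110:{3,5}
Ordered by (a.id, b.id); first 3.

1 | 8 ; 1 | 12 ; 2 | 6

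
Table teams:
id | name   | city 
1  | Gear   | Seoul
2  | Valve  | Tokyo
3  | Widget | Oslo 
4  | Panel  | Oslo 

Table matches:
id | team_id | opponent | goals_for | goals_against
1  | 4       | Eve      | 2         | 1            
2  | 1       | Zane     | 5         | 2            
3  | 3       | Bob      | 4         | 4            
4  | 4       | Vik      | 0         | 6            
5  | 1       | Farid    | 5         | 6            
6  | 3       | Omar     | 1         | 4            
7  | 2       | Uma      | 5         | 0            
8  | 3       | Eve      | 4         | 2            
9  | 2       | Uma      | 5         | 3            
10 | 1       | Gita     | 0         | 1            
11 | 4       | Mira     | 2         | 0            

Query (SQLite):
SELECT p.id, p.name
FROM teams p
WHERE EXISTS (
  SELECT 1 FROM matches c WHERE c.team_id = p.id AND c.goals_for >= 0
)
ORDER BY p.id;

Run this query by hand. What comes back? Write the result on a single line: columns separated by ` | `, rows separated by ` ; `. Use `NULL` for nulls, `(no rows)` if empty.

For each teams row, check whether any matches with matching team_id has goals_for >= 0.
Keep rows where that is true.

1 | Gear ; 2 | Valve ; 3 | Widget ; 4 | Panel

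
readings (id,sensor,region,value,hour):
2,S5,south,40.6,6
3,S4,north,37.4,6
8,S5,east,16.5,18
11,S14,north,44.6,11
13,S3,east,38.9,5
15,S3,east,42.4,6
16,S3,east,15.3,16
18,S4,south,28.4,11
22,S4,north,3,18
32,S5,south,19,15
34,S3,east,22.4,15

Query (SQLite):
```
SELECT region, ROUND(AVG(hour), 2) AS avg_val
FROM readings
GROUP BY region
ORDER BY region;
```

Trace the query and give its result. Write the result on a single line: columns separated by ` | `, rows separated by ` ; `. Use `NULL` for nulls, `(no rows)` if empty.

east | 12 ; north | 11.67 ; south | 10.67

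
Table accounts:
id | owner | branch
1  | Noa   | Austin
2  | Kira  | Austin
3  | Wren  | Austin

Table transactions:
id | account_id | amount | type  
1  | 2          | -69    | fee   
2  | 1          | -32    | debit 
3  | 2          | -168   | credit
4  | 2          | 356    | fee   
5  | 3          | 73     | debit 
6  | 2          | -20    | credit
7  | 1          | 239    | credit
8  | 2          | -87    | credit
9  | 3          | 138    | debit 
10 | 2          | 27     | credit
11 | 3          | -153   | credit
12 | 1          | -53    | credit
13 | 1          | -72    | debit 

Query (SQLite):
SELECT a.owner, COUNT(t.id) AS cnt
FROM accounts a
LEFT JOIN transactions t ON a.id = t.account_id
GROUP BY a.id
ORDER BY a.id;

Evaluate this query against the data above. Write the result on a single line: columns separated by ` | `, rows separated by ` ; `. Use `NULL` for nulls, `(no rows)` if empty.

Noa | 4 ; Kira | 6 ; Wren | 3

LEFT JOIN keeps every accounts row; unmatched ones get NULL for transactions columns.
Group by accounts.id and compute COUNT(t.id). COUNT(col) of an all-NULL group is 0.
  1: ids {2, 7, 12, 13} → COUNT(t.id)=4
  2: ids {1, 3, 4, 6, 8, 10} → COUNT(t.id)=6
  3: ids {5, 9, 11} → COUNT(t.id)=3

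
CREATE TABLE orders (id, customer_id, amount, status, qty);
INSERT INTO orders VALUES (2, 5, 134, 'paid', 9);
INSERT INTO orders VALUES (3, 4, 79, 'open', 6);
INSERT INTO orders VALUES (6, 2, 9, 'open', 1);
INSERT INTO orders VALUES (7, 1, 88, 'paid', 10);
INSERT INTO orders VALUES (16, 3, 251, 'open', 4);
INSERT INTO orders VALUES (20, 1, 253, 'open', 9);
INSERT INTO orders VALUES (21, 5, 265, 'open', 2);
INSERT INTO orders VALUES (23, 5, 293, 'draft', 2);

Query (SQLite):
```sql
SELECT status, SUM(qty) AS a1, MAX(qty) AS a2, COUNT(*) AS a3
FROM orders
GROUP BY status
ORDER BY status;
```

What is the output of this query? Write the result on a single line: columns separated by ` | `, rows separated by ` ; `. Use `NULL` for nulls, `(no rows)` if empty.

Group orders by status.
Per group compute: SUM(qty), MAX(qty), COUNT(*).
  draft: ids {23} → SUM(qty)=2, MAX(qty)=2, COUNT(*)=1
  open: ids {3, 6, 16, 20, 21} → SUM(qty)=22, MAX(qty)=9, COUNT(*)=5
  paid: ids {2, 7} → SUM(qty)=19, MAX(qty)=10, COUNT(*)=2

draft | 2 | 2 | 1 ; open | 22 | 9 | 5 ; paid | 19 | 10 | 2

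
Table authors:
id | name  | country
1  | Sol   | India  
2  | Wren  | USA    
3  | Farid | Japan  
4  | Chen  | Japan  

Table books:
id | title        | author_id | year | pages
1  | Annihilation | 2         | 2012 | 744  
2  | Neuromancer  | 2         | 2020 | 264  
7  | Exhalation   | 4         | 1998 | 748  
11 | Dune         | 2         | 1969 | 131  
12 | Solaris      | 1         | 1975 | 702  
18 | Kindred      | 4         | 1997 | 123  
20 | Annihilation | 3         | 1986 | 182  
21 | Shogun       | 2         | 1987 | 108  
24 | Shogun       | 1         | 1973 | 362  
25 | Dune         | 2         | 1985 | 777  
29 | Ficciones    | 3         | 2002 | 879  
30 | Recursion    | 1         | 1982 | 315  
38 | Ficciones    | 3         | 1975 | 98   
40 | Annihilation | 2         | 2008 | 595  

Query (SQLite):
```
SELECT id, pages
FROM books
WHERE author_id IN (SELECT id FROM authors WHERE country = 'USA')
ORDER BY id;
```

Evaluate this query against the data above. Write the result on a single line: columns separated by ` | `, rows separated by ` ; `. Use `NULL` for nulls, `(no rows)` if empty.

1 | 744 ; 2 | 264 ; 11 | 131 ; 21 | 108 ; 25 | 777 ; 40 | 595

Inner query: authors.id where country = 'USA'.
Outer: keep books rows whose author_id is in that set.
Inner query → {2}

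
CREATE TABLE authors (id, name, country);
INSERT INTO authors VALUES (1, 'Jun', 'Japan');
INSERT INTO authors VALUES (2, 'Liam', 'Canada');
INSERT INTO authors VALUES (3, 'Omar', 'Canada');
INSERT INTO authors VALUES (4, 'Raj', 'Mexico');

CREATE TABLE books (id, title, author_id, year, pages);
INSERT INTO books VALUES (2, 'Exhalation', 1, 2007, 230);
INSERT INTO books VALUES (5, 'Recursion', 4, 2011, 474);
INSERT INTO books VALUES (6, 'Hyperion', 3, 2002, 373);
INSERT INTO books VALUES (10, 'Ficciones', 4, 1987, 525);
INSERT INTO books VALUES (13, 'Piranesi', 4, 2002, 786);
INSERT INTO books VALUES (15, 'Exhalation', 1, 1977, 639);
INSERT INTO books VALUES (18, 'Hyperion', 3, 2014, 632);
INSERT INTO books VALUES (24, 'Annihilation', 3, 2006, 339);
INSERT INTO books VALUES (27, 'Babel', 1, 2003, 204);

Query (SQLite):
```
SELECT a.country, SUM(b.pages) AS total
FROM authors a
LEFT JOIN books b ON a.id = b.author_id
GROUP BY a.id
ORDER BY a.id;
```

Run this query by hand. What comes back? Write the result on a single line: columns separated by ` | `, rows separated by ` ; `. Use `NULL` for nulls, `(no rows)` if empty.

LEFT JOIN keeps every authors row; unmatched ones get NULL for books columns.
Group by authors.id and compute SUM(b.pages). SUM over an all-NULL group is NULL.
  1: ids {2, 15, 27} → SUM(b.pages)=1073
  2: ids {—} → SUM(b.pages)=NULL
  3: ids {6, 18, 24} → SUM(b.pages)=1344
  4: ids {5, 10, 13} → SUM(b.pages)=1785

Japan | 1073 ; Canada | NULL ; Canada | 1344 ; Mexico | 1785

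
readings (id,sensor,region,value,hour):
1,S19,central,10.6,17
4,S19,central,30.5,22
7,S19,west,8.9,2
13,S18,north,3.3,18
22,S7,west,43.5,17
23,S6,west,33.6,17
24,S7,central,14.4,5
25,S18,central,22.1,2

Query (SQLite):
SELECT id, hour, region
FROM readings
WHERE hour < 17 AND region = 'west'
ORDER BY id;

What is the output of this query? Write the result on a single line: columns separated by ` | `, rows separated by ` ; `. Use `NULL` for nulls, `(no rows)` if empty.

7 | 2 | west

hour < 17: ids {7, 24, 25}
region = 'west': ids {7, 22, 23}
Combine with AND.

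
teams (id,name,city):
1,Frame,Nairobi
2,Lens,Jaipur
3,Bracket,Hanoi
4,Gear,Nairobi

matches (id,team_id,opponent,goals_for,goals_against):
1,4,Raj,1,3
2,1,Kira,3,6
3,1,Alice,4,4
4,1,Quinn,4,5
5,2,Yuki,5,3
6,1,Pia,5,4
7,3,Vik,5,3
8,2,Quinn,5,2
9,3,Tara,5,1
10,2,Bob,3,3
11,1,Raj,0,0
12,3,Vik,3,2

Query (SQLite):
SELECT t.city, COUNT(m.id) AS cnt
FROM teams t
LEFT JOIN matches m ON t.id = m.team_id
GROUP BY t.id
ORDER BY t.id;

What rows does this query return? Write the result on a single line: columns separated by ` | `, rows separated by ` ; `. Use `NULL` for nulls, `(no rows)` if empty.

LEFT JOIN keeps every teams row; unmatched ones get NULL for matches columns.
Group by teams.id and compute COUNT(m.id). COUNT(col) of an all-NULL group is 0.
  1: ids {2, 3, 4, 6, 11} → COUNT(m.id)=5
  2: ids {5, 8, 10} → COUNT(m.id)=3
  3: ids {7, 9, 12} → COUNT(m.id)=3
  4: ids {1} → COUNT(m.id)=1

Nairobi | 5 ; Jaipur | 3 ; Hanoi | 3 ; Nairobi | 1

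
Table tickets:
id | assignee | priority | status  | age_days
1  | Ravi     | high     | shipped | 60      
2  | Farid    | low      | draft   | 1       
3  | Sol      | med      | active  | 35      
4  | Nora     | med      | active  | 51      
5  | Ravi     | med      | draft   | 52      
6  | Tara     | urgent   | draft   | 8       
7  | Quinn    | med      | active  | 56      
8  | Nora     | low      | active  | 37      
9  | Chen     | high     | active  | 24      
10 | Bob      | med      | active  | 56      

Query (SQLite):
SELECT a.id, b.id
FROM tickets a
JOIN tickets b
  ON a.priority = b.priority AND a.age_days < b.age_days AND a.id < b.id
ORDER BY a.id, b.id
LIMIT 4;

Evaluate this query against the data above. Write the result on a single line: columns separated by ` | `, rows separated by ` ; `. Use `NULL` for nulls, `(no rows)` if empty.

2 | 8 ; 3 | 4 ; 3 | 5 ; 3 | 7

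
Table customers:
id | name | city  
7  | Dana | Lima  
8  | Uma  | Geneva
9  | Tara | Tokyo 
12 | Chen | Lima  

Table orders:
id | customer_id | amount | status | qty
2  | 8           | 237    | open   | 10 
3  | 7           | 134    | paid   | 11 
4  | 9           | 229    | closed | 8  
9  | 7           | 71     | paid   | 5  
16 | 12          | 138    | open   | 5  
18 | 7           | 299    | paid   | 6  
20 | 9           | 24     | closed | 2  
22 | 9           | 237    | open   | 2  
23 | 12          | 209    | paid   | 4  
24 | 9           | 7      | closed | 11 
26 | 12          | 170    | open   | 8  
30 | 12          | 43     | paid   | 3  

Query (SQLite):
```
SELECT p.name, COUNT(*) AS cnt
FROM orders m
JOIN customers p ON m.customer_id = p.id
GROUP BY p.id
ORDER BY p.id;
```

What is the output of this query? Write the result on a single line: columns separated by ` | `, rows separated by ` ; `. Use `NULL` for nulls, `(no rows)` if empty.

Dana | 3 ; Uma | 1 ; Tara | 4 ; Chen | 4

Join each orders row to its customers via customer_id.
Group joined rows by customers.id; compute COUNT(*) per group.
  7: ids {3, 9, 18} → COUNT(*)=3
  8: ids {2} → COUNT(*)=1
  9: ids {4, 20, 22, 24} → COUNT(*)=4
  12: ids {16, 23, 26, 30} → COUNT(*)=4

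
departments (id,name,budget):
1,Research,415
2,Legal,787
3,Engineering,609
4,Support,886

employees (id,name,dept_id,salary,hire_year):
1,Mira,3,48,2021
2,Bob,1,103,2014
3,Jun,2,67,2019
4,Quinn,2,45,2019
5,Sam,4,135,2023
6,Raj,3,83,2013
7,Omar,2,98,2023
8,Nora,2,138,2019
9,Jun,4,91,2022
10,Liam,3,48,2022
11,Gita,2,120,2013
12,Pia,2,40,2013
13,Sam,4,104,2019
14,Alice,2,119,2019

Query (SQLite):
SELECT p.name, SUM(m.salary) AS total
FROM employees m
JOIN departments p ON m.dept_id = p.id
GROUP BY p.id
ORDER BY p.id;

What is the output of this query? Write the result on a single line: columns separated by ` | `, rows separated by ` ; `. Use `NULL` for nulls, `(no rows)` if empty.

Join each employees row to its departments via dept_id.
Group joined rows by departments.id; compute SUM(m.salary) per group.
  1: ids {2} → SUM(m.salary)=103
  2: ids {3, 4, 7, 8, 11, 12, 14} → SUM(m.salary)=627
  3: ids {1, 6, 10} → SUM(m.salary)=179
  4: ids {5, 9, 13} → SUM(m.salary)=330

Research | 103 ; Legal | 627 ; Engineering | 179 ; Support | 330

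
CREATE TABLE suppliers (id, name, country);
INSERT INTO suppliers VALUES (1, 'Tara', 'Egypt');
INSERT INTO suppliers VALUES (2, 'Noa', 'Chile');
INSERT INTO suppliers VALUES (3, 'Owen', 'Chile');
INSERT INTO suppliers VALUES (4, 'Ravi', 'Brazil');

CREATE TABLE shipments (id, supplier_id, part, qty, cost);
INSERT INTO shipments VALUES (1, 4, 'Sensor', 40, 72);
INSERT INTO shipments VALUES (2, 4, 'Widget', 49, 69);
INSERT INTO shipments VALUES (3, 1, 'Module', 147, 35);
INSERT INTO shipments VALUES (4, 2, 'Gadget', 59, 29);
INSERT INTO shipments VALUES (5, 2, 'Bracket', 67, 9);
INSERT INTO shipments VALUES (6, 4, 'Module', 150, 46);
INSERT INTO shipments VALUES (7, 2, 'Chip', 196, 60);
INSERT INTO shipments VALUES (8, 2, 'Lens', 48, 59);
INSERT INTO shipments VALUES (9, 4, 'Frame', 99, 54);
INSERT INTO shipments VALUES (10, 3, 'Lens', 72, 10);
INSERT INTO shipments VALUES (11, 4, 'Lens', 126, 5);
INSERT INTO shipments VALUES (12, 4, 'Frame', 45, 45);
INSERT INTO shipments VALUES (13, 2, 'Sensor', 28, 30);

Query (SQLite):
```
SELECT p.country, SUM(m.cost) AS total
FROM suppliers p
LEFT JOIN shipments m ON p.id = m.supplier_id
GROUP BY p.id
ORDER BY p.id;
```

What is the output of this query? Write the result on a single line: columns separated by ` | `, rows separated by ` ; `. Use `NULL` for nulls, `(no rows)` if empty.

LEFT JOIN keeps every suppliers row; unmatched ones get NULL for shipments columns.
Group by suppliers.id and compute SUM(m.cost). SUM over an all-NULL group is NULL.
  1: ids {3} → SUM(m.cost)=35
  2: ids {4, 5, 7, 8, 13} → SUM(m.cost)=187
  3: ids {10} → SUM(m.cost)=10
  4: ids {1, 2, 6, 9, 11, 12} → SUM(m.cost)=291

Egypt | 35 ; Chile | 187 ; Chile | 10 ; Brazil | 291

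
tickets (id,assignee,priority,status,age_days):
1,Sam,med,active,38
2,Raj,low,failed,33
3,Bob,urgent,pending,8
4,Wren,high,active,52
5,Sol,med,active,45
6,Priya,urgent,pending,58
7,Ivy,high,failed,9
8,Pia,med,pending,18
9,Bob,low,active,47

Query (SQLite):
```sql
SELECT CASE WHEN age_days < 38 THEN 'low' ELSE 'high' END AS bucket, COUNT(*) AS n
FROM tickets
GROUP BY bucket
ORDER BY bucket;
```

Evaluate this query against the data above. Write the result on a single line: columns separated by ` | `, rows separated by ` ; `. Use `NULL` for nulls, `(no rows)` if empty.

high | 5 ; low | 4

Bucket rows by age_days < 38 → 'low' else 'high'; count each bucket.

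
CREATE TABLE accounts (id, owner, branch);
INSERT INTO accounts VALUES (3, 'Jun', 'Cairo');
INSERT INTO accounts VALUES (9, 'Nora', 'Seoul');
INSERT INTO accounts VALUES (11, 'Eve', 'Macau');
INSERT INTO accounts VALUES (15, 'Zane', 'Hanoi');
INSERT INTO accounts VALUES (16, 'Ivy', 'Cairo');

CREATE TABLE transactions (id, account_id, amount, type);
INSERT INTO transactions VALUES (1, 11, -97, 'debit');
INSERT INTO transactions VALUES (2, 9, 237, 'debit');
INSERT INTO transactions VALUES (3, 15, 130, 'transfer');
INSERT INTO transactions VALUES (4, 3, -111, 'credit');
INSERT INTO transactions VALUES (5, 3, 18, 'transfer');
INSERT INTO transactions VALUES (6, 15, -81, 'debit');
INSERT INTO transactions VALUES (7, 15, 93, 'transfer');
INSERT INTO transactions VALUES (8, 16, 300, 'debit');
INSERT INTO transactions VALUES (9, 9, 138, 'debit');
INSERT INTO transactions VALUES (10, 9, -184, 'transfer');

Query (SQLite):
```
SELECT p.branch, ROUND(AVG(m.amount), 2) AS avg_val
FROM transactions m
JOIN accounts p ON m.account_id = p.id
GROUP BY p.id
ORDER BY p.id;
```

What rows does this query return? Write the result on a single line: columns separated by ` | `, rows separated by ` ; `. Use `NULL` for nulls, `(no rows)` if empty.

Join each transactions row to its accounts via account_id.
Group joined rows by accounts.id; compute ROUND(AVG(m.amount), 2) per group.
  3: ids {4, 5} → ROUND(AVG(m.amount), 2)=-46.5
  9: ids {2, 9, 10} → ROUND(AVG(m.amount), 2)=63.67
  11: ids {1} → ROUND(AVG(m.amount), 2)=-97
  15: ids {3, 6, 7} → ROUND(AVG(m.amount), 2)=47.33
  16: ids {8} → ROUND(AVG(m.amount), 2)=300

Cairo | -46.5 ; Seoul | 63.67 ; Macau | -97 ; Hanoi | 47.33 ; Cairo | 300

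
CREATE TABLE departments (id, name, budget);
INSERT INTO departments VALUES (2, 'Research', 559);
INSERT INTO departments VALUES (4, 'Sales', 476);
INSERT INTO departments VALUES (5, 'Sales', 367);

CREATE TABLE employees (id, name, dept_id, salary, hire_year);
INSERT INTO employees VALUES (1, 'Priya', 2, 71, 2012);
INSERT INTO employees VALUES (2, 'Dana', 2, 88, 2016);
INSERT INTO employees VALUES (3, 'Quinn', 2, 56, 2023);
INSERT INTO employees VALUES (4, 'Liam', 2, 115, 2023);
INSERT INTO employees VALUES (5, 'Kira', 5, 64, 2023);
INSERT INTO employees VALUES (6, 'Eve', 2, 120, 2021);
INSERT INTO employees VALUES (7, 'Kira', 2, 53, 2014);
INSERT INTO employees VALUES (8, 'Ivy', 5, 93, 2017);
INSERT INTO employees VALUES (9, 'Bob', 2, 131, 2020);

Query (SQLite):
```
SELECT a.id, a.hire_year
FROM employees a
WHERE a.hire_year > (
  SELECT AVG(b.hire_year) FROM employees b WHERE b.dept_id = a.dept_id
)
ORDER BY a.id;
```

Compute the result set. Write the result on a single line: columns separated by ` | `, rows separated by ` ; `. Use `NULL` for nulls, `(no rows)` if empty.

For each employees row a, compute AVG(hire_year) over rows sharing a.dept_id.
Keep row a if a.hire_year > that per-group AVG.
  dept_id=2: AVG(hire_year) = 2018.428571
  dept_id=5: AVG(hire_year) = 2020.0

3 | 2023 ; 4 | 2023 ; 5 | 2023 ; 6 | 2021 ; 9 | 2020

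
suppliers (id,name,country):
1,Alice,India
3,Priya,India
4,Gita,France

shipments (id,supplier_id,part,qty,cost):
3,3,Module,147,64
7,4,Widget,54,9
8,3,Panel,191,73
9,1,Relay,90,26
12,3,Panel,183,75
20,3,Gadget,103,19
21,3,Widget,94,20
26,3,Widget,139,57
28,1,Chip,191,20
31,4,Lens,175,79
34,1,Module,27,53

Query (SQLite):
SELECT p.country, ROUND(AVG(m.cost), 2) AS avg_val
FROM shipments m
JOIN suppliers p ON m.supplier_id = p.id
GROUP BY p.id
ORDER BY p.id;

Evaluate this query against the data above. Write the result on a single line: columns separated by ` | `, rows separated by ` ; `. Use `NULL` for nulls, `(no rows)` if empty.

Join each shipments row to its suppliers via supplier_id.
Group joined rows by suppliers.id; compute ROUND(AVG(m.cost), 2) per group.
  1: ids {9, 28, 34} → ROUND(AVG(m.cost), 2)=33
  3: ids {3, 8, 12, 20, 21, 26} → ROUND(AVG(m.cost), 2)=51.33
  4: ids {7, 31} → ROUND(AVG(m.cost), 2)=44

India | 33 ; India | 51.33 ; France | 44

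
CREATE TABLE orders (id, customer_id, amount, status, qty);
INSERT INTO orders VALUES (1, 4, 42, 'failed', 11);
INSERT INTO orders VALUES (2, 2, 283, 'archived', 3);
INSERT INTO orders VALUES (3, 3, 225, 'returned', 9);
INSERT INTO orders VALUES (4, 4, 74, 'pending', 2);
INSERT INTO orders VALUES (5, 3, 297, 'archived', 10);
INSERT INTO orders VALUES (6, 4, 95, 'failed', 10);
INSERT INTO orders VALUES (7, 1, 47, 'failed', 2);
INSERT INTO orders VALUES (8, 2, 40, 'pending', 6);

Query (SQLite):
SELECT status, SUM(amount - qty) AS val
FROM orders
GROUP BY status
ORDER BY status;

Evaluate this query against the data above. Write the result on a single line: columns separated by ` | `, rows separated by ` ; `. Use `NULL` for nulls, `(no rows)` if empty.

For each row compute amount - qty.
Group by status; take SUM of the expression per group.
  archived: ids {2, 5} → SUM(amount - qty)=567
  failed: ids {1, 6, 7} → SUM(amount - qty)=161
  pending: ids {4, 8} → SUM(amount - qty)=106
  returned: ids {3} → SUM(amount - qty)=216

archived | 567 ; failed | 161 ; pending | 106 ; returned | 216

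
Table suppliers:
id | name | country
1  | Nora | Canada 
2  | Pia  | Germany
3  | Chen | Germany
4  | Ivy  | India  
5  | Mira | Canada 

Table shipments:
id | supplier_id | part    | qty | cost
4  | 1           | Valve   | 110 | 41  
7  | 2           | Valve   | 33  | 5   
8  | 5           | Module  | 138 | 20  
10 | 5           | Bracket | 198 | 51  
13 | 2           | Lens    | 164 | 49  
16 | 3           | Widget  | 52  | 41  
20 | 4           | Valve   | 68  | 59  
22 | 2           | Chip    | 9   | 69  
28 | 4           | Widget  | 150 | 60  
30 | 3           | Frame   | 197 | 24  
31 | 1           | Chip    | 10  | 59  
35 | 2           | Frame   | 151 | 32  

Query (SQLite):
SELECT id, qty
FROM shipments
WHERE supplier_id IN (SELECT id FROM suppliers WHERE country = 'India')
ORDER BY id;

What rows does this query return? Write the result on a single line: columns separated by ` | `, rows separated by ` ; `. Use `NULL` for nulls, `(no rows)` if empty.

20 | 68 ; 28 | 150

Inner query: suppliers.id where country = 'India'.
Outer: keep shipments rows whose supplier_id is in that set.
Inner query → {4}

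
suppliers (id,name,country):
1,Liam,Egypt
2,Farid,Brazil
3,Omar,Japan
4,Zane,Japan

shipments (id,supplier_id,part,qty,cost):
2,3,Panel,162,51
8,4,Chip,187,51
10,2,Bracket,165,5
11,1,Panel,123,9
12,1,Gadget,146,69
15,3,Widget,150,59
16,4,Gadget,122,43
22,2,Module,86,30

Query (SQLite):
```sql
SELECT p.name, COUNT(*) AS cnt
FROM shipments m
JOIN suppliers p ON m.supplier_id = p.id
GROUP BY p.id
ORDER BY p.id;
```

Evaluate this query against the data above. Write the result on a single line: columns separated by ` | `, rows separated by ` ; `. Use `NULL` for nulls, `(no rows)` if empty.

Join each shipments row to its suppliers via supplier_id.
Group joined rows by suppliers.id; compute COUNT(*) per group.
  1: ids {11, 12} → COUNT(*)=2
  2: ids {10, 22} → COUNT(*)=2
  3: ids {2, 15} → COUNT(*)=2
  4: ids {8, 16} → COUNT(*)=2

Liam | 2 ; Farid | 2 ; Omar | 2 ; Zane | 2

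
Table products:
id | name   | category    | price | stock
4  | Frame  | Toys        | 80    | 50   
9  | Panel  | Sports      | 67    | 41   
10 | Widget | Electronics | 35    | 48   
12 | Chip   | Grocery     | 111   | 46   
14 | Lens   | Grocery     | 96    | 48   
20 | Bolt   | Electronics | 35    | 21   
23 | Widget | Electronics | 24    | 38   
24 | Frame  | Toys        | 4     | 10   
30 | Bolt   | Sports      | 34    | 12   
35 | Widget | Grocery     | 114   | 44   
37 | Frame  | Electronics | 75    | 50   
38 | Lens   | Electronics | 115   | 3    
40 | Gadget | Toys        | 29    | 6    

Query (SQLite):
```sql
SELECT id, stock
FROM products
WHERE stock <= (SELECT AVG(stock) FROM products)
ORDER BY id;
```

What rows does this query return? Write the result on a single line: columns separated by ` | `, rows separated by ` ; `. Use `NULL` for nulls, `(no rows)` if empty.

Scalar subquery: AVG(stock) over all products rows = 32.076923 (≈; comparison uses full precision).
Keep rows where stock <= that value.

20 | 21 ; 24 | 10 ; 30 | 12 ; 38 | 3 ; 40 | 6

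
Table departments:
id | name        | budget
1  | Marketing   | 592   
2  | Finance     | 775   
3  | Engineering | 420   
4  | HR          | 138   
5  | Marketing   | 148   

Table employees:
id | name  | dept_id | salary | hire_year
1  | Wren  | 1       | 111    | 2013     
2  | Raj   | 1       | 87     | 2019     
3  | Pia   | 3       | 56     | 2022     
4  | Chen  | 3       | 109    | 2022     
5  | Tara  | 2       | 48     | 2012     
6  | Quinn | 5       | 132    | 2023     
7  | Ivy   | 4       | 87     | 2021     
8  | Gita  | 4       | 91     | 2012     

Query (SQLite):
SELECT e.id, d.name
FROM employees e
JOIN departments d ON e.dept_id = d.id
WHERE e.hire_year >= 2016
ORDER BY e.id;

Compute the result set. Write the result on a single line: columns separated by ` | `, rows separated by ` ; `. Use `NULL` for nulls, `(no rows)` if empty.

Each employees row matches the departments row where dept_id = departments.id.
Then keep rows with e.hire_year >= 2016.

2 | Marketing ; 3 | Engineering ; 4 | Engineering ; 6 | Marketing ; 7 | HR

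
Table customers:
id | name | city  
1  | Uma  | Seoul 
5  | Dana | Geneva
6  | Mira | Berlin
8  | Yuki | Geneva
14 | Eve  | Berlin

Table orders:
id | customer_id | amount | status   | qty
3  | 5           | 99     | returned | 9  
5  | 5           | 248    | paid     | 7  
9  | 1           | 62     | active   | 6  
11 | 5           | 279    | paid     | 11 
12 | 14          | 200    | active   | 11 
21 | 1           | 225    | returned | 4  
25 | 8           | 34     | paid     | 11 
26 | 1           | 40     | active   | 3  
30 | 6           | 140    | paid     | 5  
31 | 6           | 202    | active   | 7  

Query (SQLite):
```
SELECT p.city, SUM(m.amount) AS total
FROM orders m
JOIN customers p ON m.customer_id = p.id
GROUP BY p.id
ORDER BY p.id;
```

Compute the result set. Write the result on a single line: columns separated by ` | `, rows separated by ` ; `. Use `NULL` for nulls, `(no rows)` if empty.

Seoul | 327 ; Geneva | 626 ; Berlin | 342 ; Geneva | 34 ; Berlin | 200

Join each orders row to its customers via customer_id.
Group joined rows by customers.id; compute SUM(m.amount) per group.
  1: ids {9, 21, 26} → SUM(m.amount)=327
  5: ids {3, 5, 11} → SUM(m.amount)=626
  6: ids {30, 31} → SUM(m.amount)=342
  8: ids {25} → SUM(m.amount)=34
  14: ids {12} → SUM(m.amount)=200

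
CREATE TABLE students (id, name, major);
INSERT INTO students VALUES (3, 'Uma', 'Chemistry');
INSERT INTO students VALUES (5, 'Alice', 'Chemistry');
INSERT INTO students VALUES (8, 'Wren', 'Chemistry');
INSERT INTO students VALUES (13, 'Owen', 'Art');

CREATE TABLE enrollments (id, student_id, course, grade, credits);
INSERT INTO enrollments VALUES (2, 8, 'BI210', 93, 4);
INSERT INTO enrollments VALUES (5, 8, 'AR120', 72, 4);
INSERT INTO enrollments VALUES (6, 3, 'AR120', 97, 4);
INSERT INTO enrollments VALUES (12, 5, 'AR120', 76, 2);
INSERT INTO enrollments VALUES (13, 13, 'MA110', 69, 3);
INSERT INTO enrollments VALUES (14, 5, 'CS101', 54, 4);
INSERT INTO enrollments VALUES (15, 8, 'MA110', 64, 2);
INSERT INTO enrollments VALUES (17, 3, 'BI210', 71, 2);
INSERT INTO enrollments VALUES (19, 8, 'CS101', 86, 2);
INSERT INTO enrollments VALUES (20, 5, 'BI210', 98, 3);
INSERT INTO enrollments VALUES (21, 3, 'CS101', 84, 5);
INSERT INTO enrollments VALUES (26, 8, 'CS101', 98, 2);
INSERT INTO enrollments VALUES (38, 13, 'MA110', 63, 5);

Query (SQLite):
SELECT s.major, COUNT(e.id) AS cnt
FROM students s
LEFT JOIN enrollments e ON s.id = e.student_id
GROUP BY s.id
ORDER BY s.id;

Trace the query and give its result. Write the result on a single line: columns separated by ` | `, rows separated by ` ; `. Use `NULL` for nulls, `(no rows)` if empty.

Chemistry | 3 ; Chemistry | 3 ; Chemistry | 5 ; Art | 2

LEFT JOIN keeps every students row; unmatched ones get NULL for enrollments columns.
Group by students.id and compute COUNT(e.id). COUNT(col) of an all-NULL group is 0.
  3: ids {6, 17, 21} → COUNT(e.id)=3
  5: ids {12, 14, 20} → COUNT(e.id)=3
  8: ids {2, 5, 15, 19, 26} → COUNT(e.id)=5
  13: ids {13, 38} → COUNT(e.id)=2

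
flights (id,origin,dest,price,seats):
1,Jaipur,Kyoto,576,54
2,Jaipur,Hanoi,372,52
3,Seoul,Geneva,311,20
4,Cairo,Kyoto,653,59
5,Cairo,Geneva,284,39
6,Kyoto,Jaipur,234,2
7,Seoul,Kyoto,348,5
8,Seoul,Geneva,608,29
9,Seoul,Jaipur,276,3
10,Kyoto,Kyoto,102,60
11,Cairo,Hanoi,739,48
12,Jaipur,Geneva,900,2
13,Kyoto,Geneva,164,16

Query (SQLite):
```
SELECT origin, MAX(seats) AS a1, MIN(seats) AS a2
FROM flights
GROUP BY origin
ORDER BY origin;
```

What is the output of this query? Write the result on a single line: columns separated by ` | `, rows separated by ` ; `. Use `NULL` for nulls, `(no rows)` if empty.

Group flights by origin.
Per group compute: MAX(seats), MIN(seats).
  Cairo: ids {4, 5, 11} → MAX(seats)=59, MIN(seats)=39
  Jaipur: ids {1, 2, 12} → MAX(seats)=54, MIN(seats)=2
  Kyoto: ids {6, 10, 13} → MAX(seats)=60, MIN(seats)=2
  Seoul: ids {3, 7, 8, 9} → MAX(seats)=29, MIN(seats)=3

Cairo | 59 | 39 ; Jaipur | 54 | 2 ; Kyoto | 60 | 2 ; Seoul | 29 | 3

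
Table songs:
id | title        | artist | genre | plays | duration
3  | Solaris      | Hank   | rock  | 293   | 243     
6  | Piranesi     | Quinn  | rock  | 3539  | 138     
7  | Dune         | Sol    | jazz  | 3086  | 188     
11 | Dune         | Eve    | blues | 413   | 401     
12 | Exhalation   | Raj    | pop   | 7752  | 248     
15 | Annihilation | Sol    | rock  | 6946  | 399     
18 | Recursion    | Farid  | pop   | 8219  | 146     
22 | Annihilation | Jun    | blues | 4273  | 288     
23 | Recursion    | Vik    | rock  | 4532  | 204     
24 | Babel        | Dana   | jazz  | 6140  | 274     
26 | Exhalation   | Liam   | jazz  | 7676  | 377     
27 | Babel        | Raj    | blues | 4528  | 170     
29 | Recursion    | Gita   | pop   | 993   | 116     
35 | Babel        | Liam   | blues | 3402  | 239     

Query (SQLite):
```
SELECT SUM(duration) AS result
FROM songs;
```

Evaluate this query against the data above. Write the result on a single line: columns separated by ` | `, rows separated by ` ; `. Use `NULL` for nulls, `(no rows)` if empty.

3431

All duration values: [243, 138, 188, 401, 248, 399, 146, 288, 204, 274, 377, 170, 116, 239].
SUM of non-NULL values = 3431.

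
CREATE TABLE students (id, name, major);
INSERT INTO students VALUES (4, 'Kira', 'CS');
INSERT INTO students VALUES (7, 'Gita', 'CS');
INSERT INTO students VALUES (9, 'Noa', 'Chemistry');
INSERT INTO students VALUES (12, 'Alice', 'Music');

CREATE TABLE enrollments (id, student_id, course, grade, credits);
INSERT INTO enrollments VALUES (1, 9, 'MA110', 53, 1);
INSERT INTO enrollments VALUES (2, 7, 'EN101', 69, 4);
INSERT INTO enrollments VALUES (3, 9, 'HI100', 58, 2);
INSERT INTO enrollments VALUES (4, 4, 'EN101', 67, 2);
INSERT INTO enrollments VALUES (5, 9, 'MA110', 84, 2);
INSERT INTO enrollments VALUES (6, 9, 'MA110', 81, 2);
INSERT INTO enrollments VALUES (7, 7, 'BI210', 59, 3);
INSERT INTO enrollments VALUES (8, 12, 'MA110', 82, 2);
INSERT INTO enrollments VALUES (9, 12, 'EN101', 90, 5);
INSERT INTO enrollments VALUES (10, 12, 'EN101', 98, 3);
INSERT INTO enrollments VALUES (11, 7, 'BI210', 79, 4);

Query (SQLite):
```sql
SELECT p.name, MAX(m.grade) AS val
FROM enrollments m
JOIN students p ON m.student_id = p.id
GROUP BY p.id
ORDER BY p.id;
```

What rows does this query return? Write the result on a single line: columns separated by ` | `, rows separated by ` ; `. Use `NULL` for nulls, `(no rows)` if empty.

Kira | 67 ; Gita | 79 ; Noa | 84 ; Alice | 98

Join each enrollments row to its students via student_id.
Group joined rows by students.id; compute MAX(m.grade) per group.
  4: ids {4} → MAX(m.grade)=67
  7: ids {2, 7, 11} → MAX(m.grade)=79
  9: ids {1, 3, 5, 6} → MAX(m.grade)=84
  12: ids {8, 9, 10} → MAX(m.grade)=98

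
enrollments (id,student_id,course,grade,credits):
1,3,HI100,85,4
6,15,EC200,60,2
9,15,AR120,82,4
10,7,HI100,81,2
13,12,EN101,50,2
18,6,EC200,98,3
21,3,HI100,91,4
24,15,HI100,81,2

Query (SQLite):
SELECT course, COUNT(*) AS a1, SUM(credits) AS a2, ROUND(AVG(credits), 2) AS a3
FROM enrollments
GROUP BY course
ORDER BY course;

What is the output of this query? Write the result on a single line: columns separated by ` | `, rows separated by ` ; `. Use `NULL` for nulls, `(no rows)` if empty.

Group enrollments by course.
Per group compute: COUNT(*), SUM(credits), ROUND(AVG(credits), 2).
  AR120: ids {9} → COUNT(*)=1, SUM(credits)=4, ROUND(AVG(credits), 2)=4
  EC200: ids {6, 18} → COUNT(*)=2, SUM(credits)=5, ROUND(AVG(credits), 2)=2.5
  EN101: ids {13} → COUNT(*)=1, SUM(credits)=2, ROUND(AVG(credits), 2)=2
  HI100: ids {1, 10, 21, 24} → COUNT(*)=4, SUM(credits)=12, ROUND(AVG(credits), 2)=3

AR120 | 1 | 4 | 4 ; EC200 | 2 | 5 | 2.5 ; EN101 | 1 | 2 | 2 ; HI100 | 4 | 12 | 3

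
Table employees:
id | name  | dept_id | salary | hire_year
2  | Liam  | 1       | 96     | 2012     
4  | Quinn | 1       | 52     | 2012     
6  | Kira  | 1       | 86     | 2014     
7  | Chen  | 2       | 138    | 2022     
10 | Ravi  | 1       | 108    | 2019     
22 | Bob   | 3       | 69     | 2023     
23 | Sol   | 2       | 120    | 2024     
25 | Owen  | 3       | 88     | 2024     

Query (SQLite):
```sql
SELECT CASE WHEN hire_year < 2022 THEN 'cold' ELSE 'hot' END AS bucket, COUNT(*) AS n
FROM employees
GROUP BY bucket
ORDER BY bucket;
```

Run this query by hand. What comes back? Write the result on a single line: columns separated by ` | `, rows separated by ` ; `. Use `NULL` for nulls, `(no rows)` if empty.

Bucket rows by hire_year < 2022 → 'cold' else 'hot'; count each bucket.

cold | 4 ; hot | 4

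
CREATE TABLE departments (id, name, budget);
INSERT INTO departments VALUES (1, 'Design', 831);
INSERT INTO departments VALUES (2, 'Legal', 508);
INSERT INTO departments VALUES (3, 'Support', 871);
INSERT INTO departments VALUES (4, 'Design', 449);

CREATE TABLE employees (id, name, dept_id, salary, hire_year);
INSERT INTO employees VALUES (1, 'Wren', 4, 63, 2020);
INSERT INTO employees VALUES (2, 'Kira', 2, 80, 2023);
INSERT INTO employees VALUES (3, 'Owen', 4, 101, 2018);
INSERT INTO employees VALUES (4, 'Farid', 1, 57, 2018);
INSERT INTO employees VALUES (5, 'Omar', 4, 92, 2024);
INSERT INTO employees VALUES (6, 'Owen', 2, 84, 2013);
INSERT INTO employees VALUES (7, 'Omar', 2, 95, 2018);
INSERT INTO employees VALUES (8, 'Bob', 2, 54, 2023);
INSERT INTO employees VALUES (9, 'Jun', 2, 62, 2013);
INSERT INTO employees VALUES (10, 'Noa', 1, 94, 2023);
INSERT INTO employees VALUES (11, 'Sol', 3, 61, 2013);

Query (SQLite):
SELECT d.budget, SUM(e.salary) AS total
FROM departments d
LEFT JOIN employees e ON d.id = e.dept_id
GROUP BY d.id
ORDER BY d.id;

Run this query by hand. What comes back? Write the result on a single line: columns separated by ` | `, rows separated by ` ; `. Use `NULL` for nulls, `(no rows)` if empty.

831 | 151 ; 508 | 375 ; 871 | 61 ; 449 | 256

LEFT JOIN keeps every departments row; unmatched ones get NULL for employees columns.
Group by departments.id and compute SUM(e.salary). SUM over an all-NULL group is NULL.
  1: ids {4, 10} → SUM(e.salary)=151
  2: ids {2, 6, 7, 8, 9} → SUM(e.salary)=375
  3: ids {11} → SUM(e.salary)=61
  4: ids {1, 3, 5} → SUM(e.salary)=256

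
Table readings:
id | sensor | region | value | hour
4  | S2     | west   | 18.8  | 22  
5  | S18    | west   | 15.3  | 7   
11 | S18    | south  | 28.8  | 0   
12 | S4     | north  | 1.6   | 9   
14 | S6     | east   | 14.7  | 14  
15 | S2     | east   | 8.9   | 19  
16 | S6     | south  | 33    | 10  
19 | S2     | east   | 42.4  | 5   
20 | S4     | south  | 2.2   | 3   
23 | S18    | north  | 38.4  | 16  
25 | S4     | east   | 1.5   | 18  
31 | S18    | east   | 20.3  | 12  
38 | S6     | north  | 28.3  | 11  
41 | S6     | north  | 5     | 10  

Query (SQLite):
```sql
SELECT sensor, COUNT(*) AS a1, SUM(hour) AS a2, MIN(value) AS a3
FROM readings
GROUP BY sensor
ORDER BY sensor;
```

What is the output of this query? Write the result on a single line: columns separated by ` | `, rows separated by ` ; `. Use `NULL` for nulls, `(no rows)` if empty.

S18 | 4 | 35 | 15.3 ; S2 | 3 | 46 | 8.9 ; S4 | 3 | 30 | 1.5 ; S6 | 4 | 45 | 5

Group readings by sensor.
Per group compute: COUNT(*), SUM(hour), MIN(value).
  S18: ids {5, 11, 23, 31} → COUNT(*)=4, SUM(hour)=35, MIN(value)=15.3
  S2: ids {4, 15, 19} → COUNT(*)=3, SUM(hour)=46, MIN(value)=8.9
  S4: ids {12, 20, 25} → COUNT(*)=3, SUM(hour)=30, MIN(value)=1.5
  S6: ids {14, 16, 38, 41} → COUNT(*)=4, SUM(hour)=45, MIN(value)=5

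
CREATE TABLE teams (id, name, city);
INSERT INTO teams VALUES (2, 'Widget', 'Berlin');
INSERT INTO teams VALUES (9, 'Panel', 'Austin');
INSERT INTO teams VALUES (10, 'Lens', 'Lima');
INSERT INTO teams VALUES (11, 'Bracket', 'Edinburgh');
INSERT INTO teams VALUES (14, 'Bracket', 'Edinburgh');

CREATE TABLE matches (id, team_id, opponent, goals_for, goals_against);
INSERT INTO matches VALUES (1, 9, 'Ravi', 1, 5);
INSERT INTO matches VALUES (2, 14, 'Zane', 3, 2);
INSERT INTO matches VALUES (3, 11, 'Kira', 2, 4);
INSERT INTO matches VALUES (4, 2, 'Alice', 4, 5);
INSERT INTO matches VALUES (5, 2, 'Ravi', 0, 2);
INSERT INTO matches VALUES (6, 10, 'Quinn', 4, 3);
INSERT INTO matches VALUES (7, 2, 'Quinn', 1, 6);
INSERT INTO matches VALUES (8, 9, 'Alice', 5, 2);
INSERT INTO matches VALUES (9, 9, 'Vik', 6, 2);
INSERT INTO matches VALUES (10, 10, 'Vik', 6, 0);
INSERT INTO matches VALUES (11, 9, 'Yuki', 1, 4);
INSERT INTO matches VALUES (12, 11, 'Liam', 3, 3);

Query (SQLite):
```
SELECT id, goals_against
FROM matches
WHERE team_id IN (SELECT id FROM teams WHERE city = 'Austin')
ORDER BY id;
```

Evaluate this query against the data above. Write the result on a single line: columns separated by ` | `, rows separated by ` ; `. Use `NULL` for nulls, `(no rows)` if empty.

1 | 5 ; 8 | 2 ; 9 | 2 ; 11 | 4

Inner query: teams.id where city = 'Austin'.
Outer: keep matches rows whose team_id is in that set.
Inner query → {9}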